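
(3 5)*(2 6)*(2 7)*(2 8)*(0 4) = (0 4)(2 6 7 8)(3 5)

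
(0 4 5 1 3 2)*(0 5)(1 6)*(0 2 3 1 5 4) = (2 4)(5 6)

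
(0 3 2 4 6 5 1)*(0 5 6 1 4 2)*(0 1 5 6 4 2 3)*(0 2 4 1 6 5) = (0 2 3 6 1 5 4)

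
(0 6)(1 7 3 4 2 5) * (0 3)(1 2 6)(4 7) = (0 1 4 6 3 7)(2 5)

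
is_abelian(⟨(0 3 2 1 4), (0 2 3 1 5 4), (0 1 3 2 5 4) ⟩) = no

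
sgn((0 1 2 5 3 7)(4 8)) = 1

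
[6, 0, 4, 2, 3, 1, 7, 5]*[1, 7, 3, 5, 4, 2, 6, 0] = [6, 1, 4, 3, 5, 7, 0, 2]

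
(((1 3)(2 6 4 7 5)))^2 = (2 4 5 6 7)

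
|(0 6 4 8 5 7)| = 6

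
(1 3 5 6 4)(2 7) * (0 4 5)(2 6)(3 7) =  (0 4 1 7 6 5 2 3)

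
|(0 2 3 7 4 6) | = 6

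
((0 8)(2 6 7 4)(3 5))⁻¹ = (0 8)(2 4 7 6)(3 5)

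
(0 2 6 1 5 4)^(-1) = (0 4 5 1 6 2)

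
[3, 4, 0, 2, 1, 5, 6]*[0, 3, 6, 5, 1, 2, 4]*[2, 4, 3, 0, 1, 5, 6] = [5, 4, 2, 6, 0, 3, 1]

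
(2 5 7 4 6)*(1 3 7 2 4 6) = (1 3 7 6 4)(2 5)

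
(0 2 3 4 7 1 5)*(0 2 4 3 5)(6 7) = (0 4 6 7 1)(2 5)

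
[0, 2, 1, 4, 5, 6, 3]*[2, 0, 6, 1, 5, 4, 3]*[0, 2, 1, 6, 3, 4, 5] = [1, 5, 0, 4, 3, 6, 2]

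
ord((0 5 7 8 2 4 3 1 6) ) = 9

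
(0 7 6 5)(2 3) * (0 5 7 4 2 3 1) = (0 4 2 1)(6 7)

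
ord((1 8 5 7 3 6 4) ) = 7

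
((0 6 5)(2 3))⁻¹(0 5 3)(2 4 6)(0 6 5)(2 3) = (0 2 6)(3 4 5)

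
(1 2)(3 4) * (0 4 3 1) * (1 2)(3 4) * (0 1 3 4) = (0 4 2 1 3)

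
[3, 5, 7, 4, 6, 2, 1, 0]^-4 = [1, 0, 4, 5, 2, 3, 7, 6]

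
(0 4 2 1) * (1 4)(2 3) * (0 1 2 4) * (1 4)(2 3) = (0 3 1 4 2)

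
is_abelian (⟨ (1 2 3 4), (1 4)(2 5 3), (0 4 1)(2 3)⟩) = no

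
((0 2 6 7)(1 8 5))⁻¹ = (0 7 6 2)(1 5 8)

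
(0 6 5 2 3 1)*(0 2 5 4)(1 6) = (0 1 2 3 6 4)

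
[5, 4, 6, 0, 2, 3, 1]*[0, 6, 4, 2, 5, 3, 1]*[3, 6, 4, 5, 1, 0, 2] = [5, 0, 6, 3, 1, 4, 2]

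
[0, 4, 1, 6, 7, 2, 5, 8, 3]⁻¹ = [0, 2, 5, 8, 1, 6, 3, 4, 7]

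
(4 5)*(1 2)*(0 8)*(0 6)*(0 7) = (0 8 6 7)(1 2)(4 5)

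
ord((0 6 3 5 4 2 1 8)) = 8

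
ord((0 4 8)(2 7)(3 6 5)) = 6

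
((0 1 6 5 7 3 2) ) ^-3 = (0 7 1 3 6 2 5) 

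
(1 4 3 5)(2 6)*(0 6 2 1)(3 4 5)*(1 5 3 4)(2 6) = (0 2 6 5)(1 3 4)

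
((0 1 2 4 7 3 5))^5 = (0 3 4 1 5 7 2)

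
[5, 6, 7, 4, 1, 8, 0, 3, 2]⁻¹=[6, 4, 8, 7, 3, 0, 1, 2, 5]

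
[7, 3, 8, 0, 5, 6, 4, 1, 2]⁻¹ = [3, 7, 8, 1, 6, 4, 5, 0, 2]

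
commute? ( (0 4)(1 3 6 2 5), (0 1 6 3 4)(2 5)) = no: (0 4)(1 3 6 2 5)*(0 1 6 3 4)(2 5) = (1 4)(5 6), (0 1 6 3 4)(2 5)*(0 4)(1 3 6 2 5) = (0 3)(1 2)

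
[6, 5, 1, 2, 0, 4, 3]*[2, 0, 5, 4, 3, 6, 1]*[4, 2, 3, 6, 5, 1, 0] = [2, 0, 4, 1, 3, 6, 5]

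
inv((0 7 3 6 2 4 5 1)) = (0 1 5 4 2 6 3 7)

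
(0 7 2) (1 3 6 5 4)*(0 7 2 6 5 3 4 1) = (0 2 7 6 3 5 1 4) 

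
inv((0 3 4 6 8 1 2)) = (0 2 1 8 6 4 3)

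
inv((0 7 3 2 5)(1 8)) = (0 5 2 3 7)(1 8)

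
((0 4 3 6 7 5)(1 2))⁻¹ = (0 5 7 6 3 4)(1 2)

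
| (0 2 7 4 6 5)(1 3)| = 6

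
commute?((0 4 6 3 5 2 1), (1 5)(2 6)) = no:(0 4 6 3 5 2 1) * (1 5)(2 6) = (0 4 2 5 6 3 1), (1 5)(2 6) * (0 4 6 3 5 2 1) = (0 4 6 1 2 3 5)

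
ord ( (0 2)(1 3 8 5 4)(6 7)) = 10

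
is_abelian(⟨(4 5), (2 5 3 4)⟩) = no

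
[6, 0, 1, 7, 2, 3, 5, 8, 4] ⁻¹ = [1, 2, 4, 5, 8, 6, 0, 3, 7] 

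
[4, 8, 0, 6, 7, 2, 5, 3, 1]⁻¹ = [2, 8, 5, 7, 0, 6, 3, 4, 1]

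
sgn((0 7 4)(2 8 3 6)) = -1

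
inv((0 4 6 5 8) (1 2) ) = (0 8 5 6 4) (1 2) 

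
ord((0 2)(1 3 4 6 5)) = 10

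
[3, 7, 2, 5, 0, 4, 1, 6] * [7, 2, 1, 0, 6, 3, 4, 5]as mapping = [0→0, 1→5, 2→1, 3→3, 4→7, 5→6, 6→2, 7→4]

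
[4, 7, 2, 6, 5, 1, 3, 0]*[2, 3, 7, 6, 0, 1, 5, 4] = [0, 4, 7, 5, 1, 3, 6, 2]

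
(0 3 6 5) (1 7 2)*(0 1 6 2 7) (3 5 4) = (0 5 1) (2 6 4 3) 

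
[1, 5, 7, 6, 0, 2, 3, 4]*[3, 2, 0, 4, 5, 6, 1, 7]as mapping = [0→2, 1→6, 2→7, 3→1, 4→3, 5→0, 6→4, 7→5]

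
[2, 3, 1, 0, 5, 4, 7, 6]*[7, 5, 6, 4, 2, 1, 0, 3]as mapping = [0→6, 1→4, 2→5, 3→7, 4→1, 5→2, 6→3, 7→0]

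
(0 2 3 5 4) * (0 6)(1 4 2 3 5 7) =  (0 3 7 1 4 6)(2 5)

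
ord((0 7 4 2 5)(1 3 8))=15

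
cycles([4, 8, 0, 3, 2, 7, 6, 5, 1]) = (0 4 2)(1 8)(5 7)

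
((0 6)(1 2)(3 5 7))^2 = (3 7 5)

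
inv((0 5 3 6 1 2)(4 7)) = (0 2 1 6 3 5)(4 7)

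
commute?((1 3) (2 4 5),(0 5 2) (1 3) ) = no:(1 3) (2 4 5)*(0 5 2) (1 3) = (0 5) (2 4),(0 5 2) (1 3)*(1 3) (2 4 5) = (0 2) (4 5) 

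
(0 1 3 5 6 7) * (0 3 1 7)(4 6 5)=(0 7 3 4 6)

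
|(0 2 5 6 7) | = 5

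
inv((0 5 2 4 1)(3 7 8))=(0 1 4 2 5)(3 8 7)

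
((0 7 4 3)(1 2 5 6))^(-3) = (0 7 4 3)(1 2 5 6)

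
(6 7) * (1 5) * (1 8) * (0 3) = (0 3)(1 5 8)(6 7)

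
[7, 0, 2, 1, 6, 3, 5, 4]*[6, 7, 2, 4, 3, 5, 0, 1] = [1, 6, 2, 7, 0, 4, 5, 3]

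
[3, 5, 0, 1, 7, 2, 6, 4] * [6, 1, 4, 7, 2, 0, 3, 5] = [7, 0, 6, 1, 5, 4, 3, 2]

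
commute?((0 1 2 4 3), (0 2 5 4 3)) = no:(0 1 2 4 3) * (0 2 5 4 3) = (0 1 5 4)(2 3), (0 2 5 4 3) * (0 1 2 4 3) = (0 4)(1 2 5 3)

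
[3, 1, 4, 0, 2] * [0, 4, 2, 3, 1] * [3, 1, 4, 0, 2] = [0, 2, 1, 3, 4]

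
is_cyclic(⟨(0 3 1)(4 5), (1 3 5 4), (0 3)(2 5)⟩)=no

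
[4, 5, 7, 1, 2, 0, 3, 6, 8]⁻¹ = [5, 3, 4, 6, 0, 1, 7, 2, 8]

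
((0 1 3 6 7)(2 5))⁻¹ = (0 7 6 3 1)(2 5)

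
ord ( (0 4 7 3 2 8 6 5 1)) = 9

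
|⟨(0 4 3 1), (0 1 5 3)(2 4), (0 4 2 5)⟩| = 720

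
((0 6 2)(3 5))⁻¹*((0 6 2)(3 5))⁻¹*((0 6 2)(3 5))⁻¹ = (3 5)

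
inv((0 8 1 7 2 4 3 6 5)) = (0 5 6 3 4 2 7 1 8)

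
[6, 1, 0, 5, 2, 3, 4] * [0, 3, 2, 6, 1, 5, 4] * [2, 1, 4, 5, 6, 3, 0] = [6, 5, 2, 3, 4, 0, 1]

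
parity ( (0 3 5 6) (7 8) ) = even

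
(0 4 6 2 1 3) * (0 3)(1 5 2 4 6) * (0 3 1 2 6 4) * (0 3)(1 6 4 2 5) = (0 2 1)(3 6)(4 5)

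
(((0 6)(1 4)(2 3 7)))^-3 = (0 6)(1 4)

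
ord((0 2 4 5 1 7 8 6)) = 8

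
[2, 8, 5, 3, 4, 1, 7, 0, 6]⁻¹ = [7, 5, 0, 3, 4, 2, 8, 6, 1]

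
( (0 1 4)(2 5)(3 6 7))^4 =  (0 1 4)(3 6 7)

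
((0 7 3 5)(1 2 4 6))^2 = (0 3)(1 4)(2 6)(5 7)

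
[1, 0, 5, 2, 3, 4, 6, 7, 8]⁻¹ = [1, 0, 3, 4, 5, 2, 6, 7, 8]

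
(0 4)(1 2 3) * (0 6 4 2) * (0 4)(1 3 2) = (0 1 4 6)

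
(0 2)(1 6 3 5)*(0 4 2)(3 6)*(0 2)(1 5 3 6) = (0 2 4)(1 6)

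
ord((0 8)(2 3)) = 2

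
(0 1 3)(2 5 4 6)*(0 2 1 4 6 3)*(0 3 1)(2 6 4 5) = (0 5 4 1 3 6)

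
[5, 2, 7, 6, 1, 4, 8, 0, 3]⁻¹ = [7, 4, 1, 8, 5, 0, 3, 2, 6]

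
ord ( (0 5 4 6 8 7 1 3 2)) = 9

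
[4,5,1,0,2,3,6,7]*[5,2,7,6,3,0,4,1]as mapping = [0→3,1→0,2→2,3→5,4→7,5→6,6→4,7→1]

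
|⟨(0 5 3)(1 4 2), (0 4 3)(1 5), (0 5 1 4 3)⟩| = 720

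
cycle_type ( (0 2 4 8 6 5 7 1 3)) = 9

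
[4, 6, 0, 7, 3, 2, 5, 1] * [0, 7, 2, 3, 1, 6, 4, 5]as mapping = [0→1, 1→4, 2→0, 3→5, 4→3, 5→2, 6→6, 7→7]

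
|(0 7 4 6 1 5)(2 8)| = 6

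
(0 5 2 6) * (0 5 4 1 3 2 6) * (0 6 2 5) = (0 4 1 3 5 2 6)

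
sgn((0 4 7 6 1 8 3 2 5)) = 1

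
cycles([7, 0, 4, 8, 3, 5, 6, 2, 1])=(0 7 2 4 3 8 1)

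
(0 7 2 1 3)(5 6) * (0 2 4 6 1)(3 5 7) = (0 3 2)(1 5)(4 6 7)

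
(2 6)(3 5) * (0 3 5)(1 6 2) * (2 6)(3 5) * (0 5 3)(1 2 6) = (0 3 5)(1 6 2)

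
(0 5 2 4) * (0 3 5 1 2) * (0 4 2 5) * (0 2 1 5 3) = (0 5 4) (1 3 2) 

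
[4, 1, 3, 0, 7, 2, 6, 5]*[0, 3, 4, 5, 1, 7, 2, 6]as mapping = [0→1, 1→3, 2→5, 3→0, 4→6, 5→4, 6→2, 7→7]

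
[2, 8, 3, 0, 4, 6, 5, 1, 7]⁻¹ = [3, 7, 0, 2, 4, 6, 5, 8, 1]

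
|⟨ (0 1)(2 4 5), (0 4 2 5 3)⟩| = 720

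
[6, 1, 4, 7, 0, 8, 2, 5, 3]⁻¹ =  [4, 1, 6, 8, 2, 7, 0, 3, 5]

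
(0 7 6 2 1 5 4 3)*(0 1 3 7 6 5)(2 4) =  (0 6 4 7 5 2 3 1)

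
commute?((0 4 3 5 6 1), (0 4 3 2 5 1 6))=no:(0 4 3 5 6 1)*(0 4 3 2 5 1 6)=(0 3 1 4 2 5), (0 4 3 2 5 1 6)*(0 4 3 5 6 1)=(0 3 2 6 4 5)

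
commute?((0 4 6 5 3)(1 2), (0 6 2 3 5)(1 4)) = no:(0 4 6 5 3)(1 2) * (0 6 2 3 5)(1 4) = (0 1 3 6)(2 4), (0 6 2 3 5)(1 4) * (0 4 6 5 3)(1 2) = (0 5 4 2)(1 6)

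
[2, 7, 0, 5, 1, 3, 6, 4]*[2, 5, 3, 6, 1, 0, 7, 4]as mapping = [0→3, 1→4, 2→2, 3→0, 4→5, 5→6, 6→7, 7→1]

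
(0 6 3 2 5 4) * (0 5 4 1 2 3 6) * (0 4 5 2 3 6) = (0 4 2 5 1 3 6)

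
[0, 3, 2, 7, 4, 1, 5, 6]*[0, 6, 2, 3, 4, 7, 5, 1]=[0, 3, 2, 1, 4, 6, 7, 5]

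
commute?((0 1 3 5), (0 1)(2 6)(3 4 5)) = no:(0 1 3 5) * (0 1)(2 6)(3 4 5) = (1 4 5)(2 6), (0 1)(2 6)(3 4 5) * (0 1 3 5) = (0 3 4)(2 6)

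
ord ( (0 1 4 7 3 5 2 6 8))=9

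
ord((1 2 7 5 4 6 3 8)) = 8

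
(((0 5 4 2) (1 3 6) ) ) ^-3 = (0 5 4 2) 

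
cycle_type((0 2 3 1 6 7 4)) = 7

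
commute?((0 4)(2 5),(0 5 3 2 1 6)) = no:(0 4)(2 5) * (0 5 3 2 1 6) = (0 4 5 1 6)(2 3),(0 5 3 2 1 6) * (0 4)(2 5) = (0 2 1 6 4)(3 5)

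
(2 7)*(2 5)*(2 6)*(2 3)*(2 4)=(2 7 5 6 3 4)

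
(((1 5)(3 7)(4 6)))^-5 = (1 5)(3 7)(4 6)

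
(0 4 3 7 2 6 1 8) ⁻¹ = (0 8 1 6 2 7 3 4) 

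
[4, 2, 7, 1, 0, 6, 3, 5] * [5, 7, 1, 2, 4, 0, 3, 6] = [4, 1, 6, 7, 5, 3, 2, 0]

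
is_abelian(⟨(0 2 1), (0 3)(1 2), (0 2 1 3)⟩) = no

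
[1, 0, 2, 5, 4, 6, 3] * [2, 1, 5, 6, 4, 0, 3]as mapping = [0→1, 1→2, 2→5, 3→0, 4→4, 5→3, 6→6]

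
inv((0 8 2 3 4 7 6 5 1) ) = (0 1 5 6 7 4 3 2 8) 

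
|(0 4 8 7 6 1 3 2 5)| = 9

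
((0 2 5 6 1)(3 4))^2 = (0 5 1 2 6)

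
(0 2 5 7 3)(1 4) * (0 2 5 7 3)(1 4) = (0 5 3 2 7)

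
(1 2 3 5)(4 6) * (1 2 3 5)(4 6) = (1 3)(2 5)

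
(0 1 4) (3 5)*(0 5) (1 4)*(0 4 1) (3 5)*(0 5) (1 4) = (0 4 3 1 5) 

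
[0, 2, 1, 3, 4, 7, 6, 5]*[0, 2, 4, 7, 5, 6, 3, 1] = [0, 4, 2, 7, 5, 1, 3, 6]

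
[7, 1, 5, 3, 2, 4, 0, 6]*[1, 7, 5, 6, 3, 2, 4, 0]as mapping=[0→0, 1→7, 2→2, 3→6, 4→5, 5→3, 6→1, 7→4]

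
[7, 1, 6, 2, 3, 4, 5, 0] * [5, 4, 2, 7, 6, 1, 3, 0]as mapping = [0→0, 1→4, 2→3, 3→2, 4→7, 5→6, 6→1, 7→5]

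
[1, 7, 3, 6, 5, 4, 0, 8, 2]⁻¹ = [6, 0, 8, 2, 5, 4, 3, 1, 7]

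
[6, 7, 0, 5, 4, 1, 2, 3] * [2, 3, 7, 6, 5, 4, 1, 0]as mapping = [0→1, 1→0, 2→2, 3→4, 4→5, 5→3, 6→7, 7→6]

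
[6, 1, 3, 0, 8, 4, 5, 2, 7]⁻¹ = [3, 1, 7, 2, 5, 6, 0, 8, 4]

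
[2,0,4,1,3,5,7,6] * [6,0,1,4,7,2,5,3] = [1,6,7,0,4,2,3,5]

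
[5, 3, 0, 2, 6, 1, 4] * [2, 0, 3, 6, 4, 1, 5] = [1, 6, 2, 3, 5, 0, 4]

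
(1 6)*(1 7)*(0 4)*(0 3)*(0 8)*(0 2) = (0 4 3 8 2)(1 6 7)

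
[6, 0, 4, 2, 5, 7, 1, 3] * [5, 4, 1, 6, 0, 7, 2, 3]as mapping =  [0→2, 1→5, 2→0, 3→1, 4→7, 5→3, 6→4, 7→6]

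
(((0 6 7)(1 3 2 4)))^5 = (0 7 6)(1 3 2 4)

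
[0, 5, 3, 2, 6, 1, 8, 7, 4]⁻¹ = [0, 5, 3, 2, 8, 1, 4, 7, 6]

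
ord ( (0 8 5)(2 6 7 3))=12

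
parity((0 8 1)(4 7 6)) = even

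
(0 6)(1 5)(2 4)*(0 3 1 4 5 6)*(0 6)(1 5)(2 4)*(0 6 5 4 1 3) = (0 5 2 3 4 1 6)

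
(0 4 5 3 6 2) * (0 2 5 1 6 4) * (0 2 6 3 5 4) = (0 2 6 4 1 3) 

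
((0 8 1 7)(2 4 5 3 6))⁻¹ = (0 7 1 8)(2 6 3 5 4)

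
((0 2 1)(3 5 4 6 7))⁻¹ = (0 1 2)(3 7 6 4 5)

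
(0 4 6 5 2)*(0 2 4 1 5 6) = (0 1 5 4)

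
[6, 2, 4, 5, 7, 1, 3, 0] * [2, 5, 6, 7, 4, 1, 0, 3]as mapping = [0→0, 1→6, 2→4, 3→1, 4→3, 5→5, 6→7, 7→2]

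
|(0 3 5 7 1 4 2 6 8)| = 9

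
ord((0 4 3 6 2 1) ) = 6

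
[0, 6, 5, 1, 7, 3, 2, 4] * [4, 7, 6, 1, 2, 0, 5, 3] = [4, 5, 0, 7, 3, 1, 6, 2]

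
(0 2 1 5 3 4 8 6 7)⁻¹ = (0 7 6 8 4 3 5 1 2)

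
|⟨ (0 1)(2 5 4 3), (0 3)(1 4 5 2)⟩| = 36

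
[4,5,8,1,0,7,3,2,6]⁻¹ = [4,3,7,6,0,1,8,5,2]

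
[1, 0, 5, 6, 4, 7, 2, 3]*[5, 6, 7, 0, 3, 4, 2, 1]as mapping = [0→6, 1→5, 2→4, 3→2, 4→3, 5→1, 6→7, 7→0]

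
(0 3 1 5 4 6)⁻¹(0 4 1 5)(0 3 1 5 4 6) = (3 6 5 4)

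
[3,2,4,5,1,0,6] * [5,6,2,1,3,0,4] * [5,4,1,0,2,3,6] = [4,1,0,5,6,3,2]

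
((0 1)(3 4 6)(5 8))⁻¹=(0 1)(3 6 4)(5 8)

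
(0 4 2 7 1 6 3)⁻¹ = (0 3 6 1 7 2 4)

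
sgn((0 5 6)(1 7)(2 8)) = 1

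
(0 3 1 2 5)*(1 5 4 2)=(0 3 5)(2 4)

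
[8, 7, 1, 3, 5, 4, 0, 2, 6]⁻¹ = [6, 2, 7, 3, 5, 4, 8, 1, 0]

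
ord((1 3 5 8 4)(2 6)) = 10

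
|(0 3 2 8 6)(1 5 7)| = 15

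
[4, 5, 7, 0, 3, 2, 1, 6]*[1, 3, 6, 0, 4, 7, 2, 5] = [4, 7, 5, 1, 0, 6, 3, 2]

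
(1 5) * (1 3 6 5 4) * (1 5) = (1 4 5 3 6)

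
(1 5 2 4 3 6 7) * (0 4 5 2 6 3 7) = (0 4 7 1 2 5 6)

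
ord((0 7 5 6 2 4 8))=7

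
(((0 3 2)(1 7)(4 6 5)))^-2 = (0 3 2)(4 6 5)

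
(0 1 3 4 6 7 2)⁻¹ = (0 2 7 6 4 3 1)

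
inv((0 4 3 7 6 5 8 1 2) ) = (0 2 1 8 5 6 7 3 4) 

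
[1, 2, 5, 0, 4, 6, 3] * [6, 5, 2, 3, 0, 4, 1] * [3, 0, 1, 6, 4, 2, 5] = [2, 1, 4, 5, 3, 0, 6]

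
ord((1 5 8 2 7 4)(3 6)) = 6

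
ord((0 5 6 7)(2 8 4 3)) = 4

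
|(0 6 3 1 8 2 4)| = 7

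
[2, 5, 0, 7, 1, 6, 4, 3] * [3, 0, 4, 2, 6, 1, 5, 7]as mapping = [0→4, 1→1, 2→3, 3→7, 4→0, 5→5, 6→6, 7→2]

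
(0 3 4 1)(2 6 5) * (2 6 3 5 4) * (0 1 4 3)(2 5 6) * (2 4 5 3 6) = (0 2)(4 5)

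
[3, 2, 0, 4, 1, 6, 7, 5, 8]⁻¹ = [2, 4, 1, 0, 3, 7, 5, 6, 8]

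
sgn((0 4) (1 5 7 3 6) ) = -1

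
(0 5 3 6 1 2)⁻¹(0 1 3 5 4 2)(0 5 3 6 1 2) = (0 5 2 6 3 4)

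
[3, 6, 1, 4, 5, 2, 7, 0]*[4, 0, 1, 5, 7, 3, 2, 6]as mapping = [0→5, 1→2, 2→0, 3→7, 4→3, 5→1, 6→6, 7→4]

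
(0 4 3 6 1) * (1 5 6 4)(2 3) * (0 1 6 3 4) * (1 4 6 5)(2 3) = (0 5 2 6 1 4 3)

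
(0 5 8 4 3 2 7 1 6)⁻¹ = (0 6 1 7 2 3 4 8 5)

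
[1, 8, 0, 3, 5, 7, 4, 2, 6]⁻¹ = [2, 0, 7, 3, 6, 4, 8, 5, 1]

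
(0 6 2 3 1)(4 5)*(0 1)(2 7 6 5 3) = (0 5 4 3)(6 7)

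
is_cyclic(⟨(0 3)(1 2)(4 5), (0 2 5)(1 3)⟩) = no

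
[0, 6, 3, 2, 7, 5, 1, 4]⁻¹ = [0, 6, 3, 2, 7, 5, 1, 4]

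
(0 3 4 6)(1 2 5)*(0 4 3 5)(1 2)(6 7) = (0 5 2)(4 7 6)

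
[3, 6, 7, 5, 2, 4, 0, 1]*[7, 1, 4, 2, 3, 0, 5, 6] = [2, 5, 6, 0, 4, 3, 7, 1]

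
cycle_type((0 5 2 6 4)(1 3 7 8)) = 4.5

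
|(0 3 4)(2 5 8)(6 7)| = 6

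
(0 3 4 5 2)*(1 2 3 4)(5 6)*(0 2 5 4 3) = (0 3 1 5)(4 6)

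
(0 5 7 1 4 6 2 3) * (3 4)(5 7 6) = (0 7 1 3)(2 4 5 6)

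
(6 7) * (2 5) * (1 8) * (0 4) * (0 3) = (0 4 3)(1 8)(2 5)(6 7)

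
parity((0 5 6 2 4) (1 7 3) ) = even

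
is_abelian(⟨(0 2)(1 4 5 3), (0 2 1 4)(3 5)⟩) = no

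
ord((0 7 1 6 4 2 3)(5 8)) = 14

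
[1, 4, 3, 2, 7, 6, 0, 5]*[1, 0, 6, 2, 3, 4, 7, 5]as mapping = [0→0, 1→3, 2→2, 3→6, 4→5, 5→7, 6→1, 7→4]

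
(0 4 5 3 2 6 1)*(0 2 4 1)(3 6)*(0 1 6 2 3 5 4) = (0 6 1 3)(2 5)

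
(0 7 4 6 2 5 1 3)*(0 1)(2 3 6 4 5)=(0 7 5)(1 6 3)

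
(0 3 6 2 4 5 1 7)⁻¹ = (0 7 1 5 4 2 6 3)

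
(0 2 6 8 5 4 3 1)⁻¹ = (0 1 3 4 5 8 6 2)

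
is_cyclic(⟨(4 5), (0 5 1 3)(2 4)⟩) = no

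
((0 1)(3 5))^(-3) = (0 1)(3 5)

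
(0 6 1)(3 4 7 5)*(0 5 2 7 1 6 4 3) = (0 4 1 5)(2 7)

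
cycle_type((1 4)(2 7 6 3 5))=2.5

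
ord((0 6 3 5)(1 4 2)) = 12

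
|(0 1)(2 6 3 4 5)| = 10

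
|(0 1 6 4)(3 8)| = 4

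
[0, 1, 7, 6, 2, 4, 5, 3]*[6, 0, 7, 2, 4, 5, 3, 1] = [6, 0, 1, 3, 7, 4, 5, 2]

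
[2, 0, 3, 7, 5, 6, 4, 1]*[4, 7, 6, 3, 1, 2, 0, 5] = [6, 4, 3, 5, 2, 0, 1, 7]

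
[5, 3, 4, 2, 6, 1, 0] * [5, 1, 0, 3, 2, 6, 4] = [6, 3, 2, 0, 4, 1, 5]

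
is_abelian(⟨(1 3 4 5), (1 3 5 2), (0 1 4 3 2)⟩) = no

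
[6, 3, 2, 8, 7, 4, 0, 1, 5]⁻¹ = [6, 7, 2, 1, 5, 8, 0, 4, 3]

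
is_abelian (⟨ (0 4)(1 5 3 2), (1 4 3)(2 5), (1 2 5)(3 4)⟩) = no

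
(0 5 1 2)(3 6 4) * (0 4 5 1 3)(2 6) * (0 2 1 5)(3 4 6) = (0 5 4 2 6)(1 3)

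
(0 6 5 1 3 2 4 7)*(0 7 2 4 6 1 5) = (0 1 3 4 2 6)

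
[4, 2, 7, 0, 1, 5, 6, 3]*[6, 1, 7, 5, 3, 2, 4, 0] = [3, 7, 0, 6, 1, 2, 4, 5]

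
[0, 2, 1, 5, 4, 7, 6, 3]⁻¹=[0, 2, 1, 7, 4, 3, 6, 5]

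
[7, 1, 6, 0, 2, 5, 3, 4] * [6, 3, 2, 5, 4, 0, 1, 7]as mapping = [0→7, 1→3, 2→1, 3→6, 4→2, 5→0, 6→5, 7→4]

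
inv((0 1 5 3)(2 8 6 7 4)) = (0 3 5 1)(2 4 7 6 8)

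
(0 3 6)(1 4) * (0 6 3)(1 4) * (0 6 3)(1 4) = (0 6 3)(1 4)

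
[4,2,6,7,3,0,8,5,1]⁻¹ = [5,8,1,4,0,7,2,3,6]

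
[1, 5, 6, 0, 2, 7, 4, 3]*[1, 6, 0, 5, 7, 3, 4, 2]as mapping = [0→6, 1→3, 2→4, 3→1, 4→0, 5→2, 6→7, 7→5]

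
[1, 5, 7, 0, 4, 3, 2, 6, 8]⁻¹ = [3, 0, 6, 5, 4, 1, 7, 2, 8]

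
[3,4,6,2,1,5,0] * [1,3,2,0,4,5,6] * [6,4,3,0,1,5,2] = [6,1,2,3,0,5,4]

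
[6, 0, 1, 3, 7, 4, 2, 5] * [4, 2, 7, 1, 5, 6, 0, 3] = [0, 4, 2, 1, 3, 5, 7, 6]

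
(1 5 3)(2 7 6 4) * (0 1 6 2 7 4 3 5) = (0 1)(2 4 7)(3 6)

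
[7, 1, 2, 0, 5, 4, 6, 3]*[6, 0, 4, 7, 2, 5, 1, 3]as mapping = [0→3, 1→0, 2→4, 3→6, 4→5, 5→2, 6→1, 7→7]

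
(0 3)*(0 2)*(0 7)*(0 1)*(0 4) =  (0 3 2 7 1 4)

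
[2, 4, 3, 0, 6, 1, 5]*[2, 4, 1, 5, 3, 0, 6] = [1, 3, 5, 2, 6, 4, 0]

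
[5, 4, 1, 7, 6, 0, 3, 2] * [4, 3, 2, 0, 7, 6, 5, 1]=[6, 7, 3, 1, 5, 4, 0, 2]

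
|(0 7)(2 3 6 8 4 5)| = 6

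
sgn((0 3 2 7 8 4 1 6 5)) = 1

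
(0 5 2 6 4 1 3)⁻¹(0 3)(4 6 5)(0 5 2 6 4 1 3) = (0 5)(1 4 2)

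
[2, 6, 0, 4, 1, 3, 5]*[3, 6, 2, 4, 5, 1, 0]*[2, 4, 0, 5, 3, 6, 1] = [0, 2, 5, 6, 1, 3, 4]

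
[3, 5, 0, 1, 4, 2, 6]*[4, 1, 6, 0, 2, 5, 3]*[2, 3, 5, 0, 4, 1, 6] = [2, 1, 4, 3, 5, 6, 0]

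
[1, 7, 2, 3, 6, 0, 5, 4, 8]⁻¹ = [5, 0, 2, 3, 7, 6, 4, 1, 8]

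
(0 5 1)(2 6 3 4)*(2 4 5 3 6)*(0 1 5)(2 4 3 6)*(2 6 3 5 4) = (0 3)(4 5)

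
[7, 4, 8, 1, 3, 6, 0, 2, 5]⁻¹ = [6, 3, 7, 4, 1, 8, 5, 0, 2]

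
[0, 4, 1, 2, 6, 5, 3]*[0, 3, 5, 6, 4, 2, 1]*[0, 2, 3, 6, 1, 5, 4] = [0, 1, 6, 5, 2, 3, 4]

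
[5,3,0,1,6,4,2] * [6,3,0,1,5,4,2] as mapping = [0→4,1→1,2→6,3→3,4→2,5→5,6→0] 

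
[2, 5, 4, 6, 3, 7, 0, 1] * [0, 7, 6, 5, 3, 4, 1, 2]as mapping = [0→6, 1→4, 2→3, 3→1, 4→5, 5→2, 6→0, 7→7]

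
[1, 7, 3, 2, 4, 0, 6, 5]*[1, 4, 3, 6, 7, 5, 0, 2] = [4, 2, 6, 3, 7, 1, 0, 5]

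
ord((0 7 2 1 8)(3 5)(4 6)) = 10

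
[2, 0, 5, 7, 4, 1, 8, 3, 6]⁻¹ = [1, 5, 0, 7, 4, 2, 8, 3, 6]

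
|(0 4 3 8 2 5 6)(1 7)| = 14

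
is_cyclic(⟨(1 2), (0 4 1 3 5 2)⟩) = no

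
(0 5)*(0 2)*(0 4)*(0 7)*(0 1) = (0 5 2 4 7 1)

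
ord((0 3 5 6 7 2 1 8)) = 8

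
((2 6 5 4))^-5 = (2 4 5 6)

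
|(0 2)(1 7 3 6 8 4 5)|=14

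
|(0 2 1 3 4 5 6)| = 7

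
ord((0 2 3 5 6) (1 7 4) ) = 15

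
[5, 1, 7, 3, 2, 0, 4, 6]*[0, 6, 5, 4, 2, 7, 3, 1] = [7, 6, 1, 4, 5, 0, 2, 3]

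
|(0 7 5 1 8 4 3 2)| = 8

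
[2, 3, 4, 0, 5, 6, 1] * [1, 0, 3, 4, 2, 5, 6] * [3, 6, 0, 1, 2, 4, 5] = [1, 2, 0, 6, 4, 5, 3]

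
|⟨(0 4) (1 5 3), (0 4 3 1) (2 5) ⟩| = 720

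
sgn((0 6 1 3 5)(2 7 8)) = 1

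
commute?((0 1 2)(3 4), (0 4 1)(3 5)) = no:(0 1 2)(3 4)*(0 4 1)(3 5) = (1 2 4 5 3), (0 4 1)(3 5)*(0 1 2)(3 4) = (0 3 5 4 2)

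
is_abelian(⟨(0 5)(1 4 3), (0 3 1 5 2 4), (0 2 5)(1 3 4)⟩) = no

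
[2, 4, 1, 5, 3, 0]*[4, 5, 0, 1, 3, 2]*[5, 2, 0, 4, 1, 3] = [5, 4, 3, 0, 2, 1]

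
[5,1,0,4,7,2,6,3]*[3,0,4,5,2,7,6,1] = [7,0,3,2,1,4,6,5]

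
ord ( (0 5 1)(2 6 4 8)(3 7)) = 12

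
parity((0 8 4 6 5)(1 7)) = odd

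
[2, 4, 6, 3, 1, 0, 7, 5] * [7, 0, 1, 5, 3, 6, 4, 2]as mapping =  [0→1, 1→3, 2→4, 3→5, 4→0, 5→7, 6→2, 7→6]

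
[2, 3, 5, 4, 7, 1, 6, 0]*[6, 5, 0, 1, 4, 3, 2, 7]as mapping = [0→0, 1→1, 2→3, 3→4, 4→7, 5→5, 6→2, 7→6]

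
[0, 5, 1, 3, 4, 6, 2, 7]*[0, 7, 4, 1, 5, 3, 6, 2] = [0, 3, 7, 1, 5, 6, 4, 2]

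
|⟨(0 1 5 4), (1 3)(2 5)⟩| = 120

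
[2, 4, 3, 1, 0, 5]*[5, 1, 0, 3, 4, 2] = [0, 4, 3, 1, 5, 2] 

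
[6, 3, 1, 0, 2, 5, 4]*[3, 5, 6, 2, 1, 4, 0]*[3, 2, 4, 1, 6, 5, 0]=[3, 4, 5, 1, 0, 6, 2]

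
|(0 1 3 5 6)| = 5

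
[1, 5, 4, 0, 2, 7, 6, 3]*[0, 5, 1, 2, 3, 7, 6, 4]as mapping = [0→5, 1→7, 2→3, 3→0, 4→1, 5→4, 6→6, 7→2]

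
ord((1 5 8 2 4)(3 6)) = 10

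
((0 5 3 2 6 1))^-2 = (0 6 3)(1 2 5)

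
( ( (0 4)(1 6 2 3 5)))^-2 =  (1 3 6 5 2)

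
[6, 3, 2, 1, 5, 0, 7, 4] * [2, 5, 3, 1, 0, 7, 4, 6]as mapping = [0→4, 1→1, 2→3, 3→5, 4→7, 5→2, 6→6, 7→0]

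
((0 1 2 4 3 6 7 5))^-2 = (0 7 3 2)(1 5 6 4)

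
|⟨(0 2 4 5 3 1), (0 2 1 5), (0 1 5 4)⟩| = 720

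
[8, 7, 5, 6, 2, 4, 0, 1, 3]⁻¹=[6, 7, 4, 8, 5, 2, 3, 1, 0]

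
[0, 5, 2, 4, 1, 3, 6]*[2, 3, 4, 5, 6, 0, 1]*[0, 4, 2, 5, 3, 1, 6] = [2, 0, 3, 6, 5, 1, 4]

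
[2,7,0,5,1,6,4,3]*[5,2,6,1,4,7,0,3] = [6,3,5,7,2,0,4,1]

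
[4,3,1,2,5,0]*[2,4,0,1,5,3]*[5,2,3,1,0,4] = [4,2,0,5,1,3]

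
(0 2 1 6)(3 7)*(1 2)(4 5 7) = (0 1 6)(3 4 5 7)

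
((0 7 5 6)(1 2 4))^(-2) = (0 5)(1 2 4)(6 7)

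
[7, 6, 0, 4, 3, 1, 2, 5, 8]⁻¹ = [2, 5, 6, 4, 3, 7, 1, 0, 8]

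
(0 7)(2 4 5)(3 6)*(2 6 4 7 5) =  (0 5 6 3 4 2 7)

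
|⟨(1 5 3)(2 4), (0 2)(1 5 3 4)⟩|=720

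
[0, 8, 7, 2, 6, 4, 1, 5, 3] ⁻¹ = [0, 6, 3, 8, 5, 7, 4, 2, 1] 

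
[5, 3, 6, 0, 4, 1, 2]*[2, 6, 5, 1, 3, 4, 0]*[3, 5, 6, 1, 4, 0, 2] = [4, 5, 3, 6, 1, 2, 0]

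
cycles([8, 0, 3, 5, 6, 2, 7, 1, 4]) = (0 8 4 6 7 1)(2 3 5)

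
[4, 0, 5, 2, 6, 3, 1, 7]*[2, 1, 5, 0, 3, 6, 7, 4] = [3, 2, 6, 5, 7, 0, 1, 4]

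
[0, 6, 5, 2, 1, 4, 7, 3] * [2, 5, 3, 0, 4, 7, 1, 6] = [2, 1, 7, 3, 5, 4, 6, 0]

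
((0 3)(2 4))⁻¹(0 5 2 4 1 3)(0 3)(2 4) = (0 3 5 4 2 1)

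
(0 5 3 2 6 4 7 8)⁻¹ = (0 8 7 4 6 2 3 5)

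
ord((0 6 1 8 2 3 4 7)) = 8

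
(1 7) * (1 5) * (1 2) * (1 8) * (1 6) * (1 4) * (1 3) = (1 7 5 2 8 6 4 3)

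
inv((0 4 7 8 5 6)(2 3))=(0 6 5 8 7 4)(2 3)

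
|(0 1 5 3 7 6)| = 6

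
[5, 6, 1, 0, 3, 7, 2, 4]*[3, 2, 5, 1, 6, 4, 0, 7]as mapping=[0→4, 1→0, 2→2, 3→3, 4→1, 5→7, 6→5, 7→6]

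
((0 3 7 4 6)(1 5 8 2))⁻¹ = (0 6 4 7 3)(1 2 8 5)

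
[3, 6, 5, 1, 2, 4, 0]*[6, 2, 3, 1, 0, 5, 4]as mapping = [0→1, 1→4, 2→5, 3→2, 4→3, 5→0, 6→6]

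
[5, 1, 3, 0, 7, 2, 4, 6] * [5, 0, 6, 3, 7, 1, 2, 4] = [1, 0, 3, 5, 4, 6, 7, 2]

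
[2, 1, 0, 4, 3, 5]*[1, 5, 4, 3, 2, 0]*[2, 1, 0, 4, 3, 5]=[3, 5, 1, 0, 4, 2]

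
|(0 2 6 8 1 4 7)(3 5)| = 14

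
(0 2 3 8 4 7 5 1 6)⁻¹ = (0 6 1 5 7 4 8 3 2)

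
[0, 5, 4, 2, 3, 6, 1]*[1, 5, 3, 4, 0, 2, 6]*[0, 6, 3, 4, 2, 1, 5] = [6, 3, 0, 4, 2, 5, 1]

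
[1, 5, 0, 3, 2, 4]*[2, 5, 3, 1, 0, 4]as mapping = [0→5, 1→4, 2→2, 3→1, 4→3, 5→0]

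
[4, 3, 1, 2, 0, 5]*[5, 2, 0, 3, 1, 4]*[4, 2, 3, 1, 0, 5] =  [2, 1, 3, 4, 5, 0]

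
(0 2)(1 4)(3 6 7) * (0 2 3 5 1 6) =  (0 3)(1 4 6 7 5)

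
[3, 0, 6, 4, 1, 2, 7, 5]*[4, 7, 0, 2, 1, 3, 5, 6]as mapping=[0→2, 1→4, 2→5, 3→1, 4→7, 5→0, 6→6, 7→3]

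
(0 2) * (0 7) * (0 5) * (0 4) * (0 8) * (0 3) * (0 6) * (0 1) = (0 2 7 5 4 8 3 6 1)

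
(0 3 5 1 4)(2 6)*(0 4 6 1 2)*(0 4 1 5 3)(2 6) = (1 2 5 6 4)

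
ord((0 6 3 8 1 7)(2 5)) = 6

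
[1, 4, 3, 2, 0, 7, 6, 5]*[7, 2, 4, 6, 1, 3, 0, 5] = [2, 1, 6, 4, 7, 5, 0, 3]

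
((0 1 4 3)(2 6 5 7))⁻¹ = (0 3 4 1)(2 7 5 6)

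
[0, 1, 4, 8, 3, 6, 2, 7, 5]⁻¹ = [0, 1, 6, 4, 2, 8, 5, 7, 3]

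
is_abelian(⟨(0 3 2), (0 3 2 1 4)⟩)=no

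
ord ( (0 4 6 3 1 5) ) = 6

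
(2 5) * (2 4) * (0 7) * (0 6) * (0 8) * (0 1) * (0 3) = (0 7 6 8 1 3)(2 5 4)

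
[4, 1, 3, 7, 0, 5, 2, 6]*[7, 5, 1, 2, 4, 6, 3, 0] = [4, 5, 2, 0, 7, 6, 1, 3]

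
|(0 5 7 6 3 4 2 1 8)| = 9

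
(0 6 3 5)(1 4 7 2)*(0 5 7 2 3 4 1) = (0 6 4 2)(3 7)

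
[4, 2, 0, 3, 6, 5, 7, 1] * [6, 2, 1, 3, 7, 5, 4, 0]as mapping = [0→7, 1→1, 2→6, 3→3, 4→4, 5→5, 6→0, 7→2]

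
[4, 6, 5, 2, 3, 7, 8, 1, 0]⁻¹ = [8, 7, 3, 4, 0, 2, 1, 5, 6]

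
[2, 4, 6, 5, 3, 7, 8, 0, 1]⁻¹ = [7, 8, 0, 4, 1, 3, 2, 5, 6]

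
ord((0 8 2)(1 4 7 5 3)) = 15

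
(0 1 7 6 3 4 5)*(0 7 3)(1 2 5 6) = (0 2 5 7 1 3 4 6)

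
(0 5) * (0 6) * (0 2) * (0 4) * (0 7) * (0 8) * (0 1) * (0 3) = (0 5 6 2 4 7 8 1 3) 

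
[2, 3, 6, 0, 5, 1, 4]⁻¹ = [3, 5, 0, 1, 6, 4, 2]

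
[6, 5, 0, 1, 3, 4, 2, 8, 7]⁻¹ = [2, 3, 6, 4, 5, 1, 0, 8, 7]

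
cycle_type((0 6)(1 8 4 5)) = 2.4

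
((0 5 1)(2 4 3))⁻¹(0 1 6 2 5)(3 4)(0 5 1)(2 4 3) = (0 6 4 1 5)(2 3)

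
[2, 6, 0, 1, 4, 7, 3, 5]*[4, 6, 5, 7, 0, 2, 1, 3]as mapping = [0→5, 1→1, 2→4, 3→6, 4→0, 5→3, 6→7, 7→2]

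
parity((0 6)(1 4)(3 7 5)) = even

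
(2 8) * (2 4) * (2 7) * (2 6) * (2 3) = (2 8 4 7 6 3) 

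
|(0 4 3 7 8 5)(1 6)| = 6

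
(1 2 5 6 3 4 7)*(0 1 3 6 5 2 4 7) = (0 1 4)(3 7)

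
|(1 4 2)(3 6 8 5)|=12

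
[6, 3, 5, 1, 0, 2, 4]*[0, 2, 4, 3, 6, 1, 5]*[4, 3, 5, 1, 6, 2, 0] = [2, 1, 3, 5, 4, 6, 0]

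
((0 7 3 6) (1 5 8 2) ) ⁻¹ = (0 6 3 7) (1 2 8 5) 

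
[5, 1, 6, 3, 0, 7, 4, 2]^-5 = [5, 1, 6, 3, 0, 7, 4, 2]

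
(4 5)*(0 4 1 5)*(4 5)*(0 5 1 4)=(0 1)(4 5)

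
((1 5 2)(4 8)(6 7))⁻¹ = (1 2 5)(4 8)(6 7)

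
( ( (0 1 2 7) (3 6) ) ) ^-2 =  (0 2) (1 7) 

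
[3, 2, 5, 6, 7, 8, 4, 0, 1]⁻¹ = [7, 8, 1, 0, 6, 2, 3, 4, 5]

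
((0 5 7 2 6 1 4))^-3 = (0 6 5 1 7 4 2)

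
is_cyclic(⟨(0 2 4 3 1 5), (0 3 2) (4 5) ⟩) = no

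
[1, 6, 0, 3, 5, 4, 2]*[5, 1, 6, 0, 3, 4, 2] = [1, 2, 5, 0, 4, 3, 6]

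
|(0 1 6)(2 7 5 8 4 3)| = 6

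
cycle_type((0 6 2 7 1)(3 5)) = 2.5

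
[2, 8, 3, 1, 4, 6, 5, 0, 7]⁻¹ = [7, 3, 0, 2, 4, 6, 5, 8, 1]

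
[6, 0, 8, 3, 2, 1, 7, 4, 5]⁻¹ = [1, 5, 4, 3, 7, 8, 0, 6, 2]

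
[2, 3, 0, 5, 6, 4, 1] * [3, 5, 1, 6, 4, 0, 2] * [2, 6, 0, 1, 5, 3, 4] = [6, 4, 1, 2, 0, 5, 3] 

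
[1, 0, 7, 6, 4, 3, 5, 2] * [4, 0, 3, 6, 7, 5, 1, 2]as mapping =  [0→0, 1→4, 2→2, 3→1, 4→7, 5→6, 6→5, 7→3]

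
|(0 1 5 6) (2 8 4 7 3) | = 20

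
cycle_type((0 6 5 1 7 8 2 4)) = 8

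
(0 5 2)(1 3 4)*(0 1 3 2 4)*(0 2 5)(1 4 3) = (1 5 3 2 4)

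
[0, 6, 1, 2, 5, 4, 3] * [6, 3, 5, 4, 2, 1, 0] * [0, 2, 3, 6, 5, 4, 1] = [1, 0, 6, 4, 2, 3, 5]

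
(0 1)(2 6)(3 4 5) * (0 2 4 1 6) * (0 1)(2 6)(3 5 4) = (0 2 1 6 3)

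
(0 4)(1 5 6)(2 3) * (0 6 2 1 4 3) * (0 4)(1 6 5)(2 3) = (0 2 4 5 3 6)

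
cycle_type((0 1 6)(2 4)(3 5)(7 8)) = 2^3.3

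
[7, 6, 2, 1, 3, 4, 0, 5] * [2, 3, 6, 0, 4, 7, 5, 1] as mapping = [0→1, 1→5, 2→6, 3→3, 4→0, 5→4, 6→2, 7→7] 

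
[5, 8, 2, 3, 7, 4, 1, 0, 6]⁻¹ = [7, 6, 2, 3, 5, 0, 8, 4, 1]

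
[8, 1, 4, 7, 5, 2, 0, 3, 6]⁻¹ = [6, 1, 5, 7, 2, 4, 8, 3, 0]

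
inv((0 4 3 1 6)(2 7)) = (0 6 1 3 4)(2 7)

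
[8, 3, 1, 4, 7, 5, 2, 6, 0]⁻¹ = [8, 2, 6, 1, 3, 5, 7, 4, 0]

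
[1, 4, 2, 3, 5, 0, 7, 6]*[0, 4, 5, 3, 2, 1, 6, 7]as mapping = [0→4, 1→2, 2→5, 3→3, 4→1, 5→0, 6→7, 7→6]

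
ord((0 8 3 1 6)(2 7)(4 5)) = 10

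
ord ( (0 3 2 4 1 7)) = 6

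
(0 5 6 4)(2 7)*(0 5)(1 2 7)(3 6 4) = (1 2)(3 6)(4 5)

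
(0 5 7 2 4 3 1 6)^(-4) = (0 4)(1 7)(2 6)(3 5)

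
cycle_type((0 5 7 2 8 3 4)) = 7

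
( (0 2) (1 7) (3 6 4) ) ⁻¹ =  (0 2) (1 7) (3 4 6) 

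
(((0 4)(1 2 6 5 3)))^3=(0 4)(1 5 2 3 6)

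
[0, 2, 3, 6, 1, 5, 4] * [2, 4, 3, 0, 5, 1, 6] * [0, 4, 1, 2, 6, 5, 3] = [1, 2, 0, 3, 6, 4, 5]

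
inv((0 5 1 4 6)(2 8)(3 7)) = (0 6 4 1 5)(2 8)(3 7)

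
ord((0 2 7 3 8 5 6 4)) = 8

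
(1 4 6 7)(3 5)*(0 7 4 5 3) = (0 7 1 5)(4 6)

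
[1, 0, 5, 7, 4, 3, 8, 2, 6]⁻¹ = [1, 0, 7, 5, 4, 2, 8, 3, 6]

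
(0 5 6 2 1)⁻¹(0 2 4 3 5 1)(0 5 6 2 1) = (0 5 1 4 3 6)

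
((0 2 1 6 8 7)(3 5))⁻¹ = (0 7 8 6 1 2)(3 5)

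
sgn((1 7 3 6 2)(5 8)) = -1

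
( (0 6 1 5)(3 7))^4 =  ()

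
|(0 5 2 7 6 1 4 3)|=8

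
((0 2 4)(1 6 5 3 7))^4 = (0 2 4)(1 7 3 5 6)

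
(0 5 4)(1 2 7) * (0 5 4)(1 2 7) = (0 4 5)(1 7 2)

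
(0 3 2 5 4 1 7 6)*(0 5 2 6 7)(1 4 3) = (0 1)(3 6 5)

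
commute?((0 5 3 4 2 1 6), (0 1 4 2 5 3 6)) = no:(0 5 3 4 2 1 6)*(0 1 4 2 5 3 6) = (0 3 2 4 5 6 1), (0 1 4 2 5 3 6)*(0 5 3 4 2 1 6) = (0 6 5 4 1 2 3)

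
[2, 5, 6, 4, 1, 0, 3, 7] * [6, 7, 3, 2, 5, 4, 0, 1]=[3, 4, 0, 5, 7, 6, 2, 1]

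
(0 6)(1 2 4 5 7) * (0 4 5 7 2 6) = (1 6 4 7)(2 5)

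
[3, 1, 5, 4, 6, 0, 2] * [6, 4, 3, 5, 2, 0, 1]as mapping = [0→5, 1→4, 2→0, 3→2, 4→1, 5→6, 6→3]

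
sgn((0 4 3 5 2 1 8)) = 1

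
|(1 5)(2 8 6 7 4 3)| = 6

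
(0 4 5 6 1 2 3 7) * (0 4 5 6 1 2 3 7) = (0 5 1 3)(2 7 4 6)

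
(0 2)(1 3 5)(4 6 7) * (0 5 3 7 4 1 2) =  (1 7)(2 5)(4 6)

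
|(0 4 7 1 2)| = 5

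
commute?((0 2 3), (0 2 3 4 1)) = no:(0 2 3)*(0 2 3 4 1) = (0 3 2 4 1), (0 2 3 4 1)*(0 2 3) = (0 3 4 1 2)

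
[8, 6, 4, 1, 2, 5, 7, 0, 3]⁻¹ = [7, 3, 4, 8, 2, 5, 1, 6, 0]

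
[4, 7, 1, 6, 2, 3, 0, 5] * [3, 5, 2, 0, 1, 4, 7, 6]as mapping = [0→1, 1→6, 2→5, 3→7, 4→2, 5→0, 6→3, 7→4]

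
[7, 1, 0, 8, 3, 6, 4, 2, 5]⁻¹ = [2, 1, 7, 4, 6, 8, 5, 0, 3]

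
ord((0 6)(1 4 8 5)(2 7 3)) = 12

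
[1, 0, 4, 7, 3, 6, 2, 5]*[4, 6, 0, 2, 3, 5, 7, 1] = [6, 4, 3, 1, 2, 7, 0, 5]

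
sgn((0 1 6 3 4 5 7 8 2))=1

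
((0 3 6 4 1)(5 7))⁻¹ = (0 1 4 6 3)(5 7)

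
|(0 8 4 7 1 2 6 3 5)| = 9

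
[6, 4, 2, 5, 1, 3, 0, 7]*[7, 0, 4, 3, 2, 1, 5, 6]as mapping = [0→5, 1→2, 2→4, 3→1, 4→0, 5→3, 6→7, 7→6]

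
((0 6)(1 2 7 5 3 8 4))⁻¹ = (0 6)(1 4 8 3 5 7 2)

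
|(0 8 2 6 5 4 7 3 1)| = 9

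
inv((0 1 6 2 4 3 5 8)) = (0 8 5 3 4 2 6 1)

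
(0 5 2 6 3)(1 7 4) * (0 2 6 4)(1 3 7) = (0 5 6 7)(2 4 3)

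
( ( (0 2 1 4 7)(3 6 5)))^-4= (0 2 1 4 7)(3 5 6)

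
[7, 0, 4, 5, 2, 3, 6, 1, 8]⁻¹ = [1, 7, 4, 5, 2, 3, 6, 0, 8]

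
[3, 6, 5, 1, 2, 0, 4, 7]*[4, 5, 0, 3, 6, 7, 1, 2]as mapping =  [0→3, 1→1, 2→7, 3→5, 4→0, 5→4, 6→6, 7→2]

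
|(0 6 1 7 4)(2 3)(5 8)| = 10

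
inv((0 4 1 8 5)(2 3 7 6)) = (0 5 8 1 4)(2 6 7 3)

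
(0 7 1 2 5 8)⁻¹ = (0 8 5 2 1 7)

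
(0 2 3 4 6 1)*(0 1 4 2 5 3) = (0 5 3 2)(4 6)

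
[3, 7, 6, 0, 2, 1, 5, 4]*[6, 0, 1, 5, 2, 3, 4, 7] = [5, 7, 4, 6, 1, 0, 3, 2]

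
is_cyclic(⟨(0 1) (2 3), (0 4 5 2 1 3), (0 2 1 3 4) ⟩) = no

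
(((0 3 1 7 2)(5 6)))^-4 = (0 3 1 7 2)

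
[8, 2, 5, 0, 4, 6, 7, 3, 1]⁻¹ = [3, 8, 1, 7, 4, 2, 5, 6, 0]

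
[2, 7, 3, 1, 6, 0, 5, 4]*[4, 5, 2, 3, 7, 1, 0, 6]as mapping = [0→2, 1→6, 2→3, 3→5, 4→0, 5→4, 6→1, 7→7]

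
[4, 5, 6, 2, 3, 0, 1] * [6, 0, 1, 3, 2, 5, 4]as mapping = [0→2, 1→5, 2→4, 3→1, 4→3, 5→6, 6→0]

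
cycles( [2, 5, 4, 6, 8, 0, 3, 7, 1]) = (0 2 4 8 1 5)(3 6)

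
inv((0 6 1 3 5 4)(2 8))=(0 4 5 3 1 6)(2 8)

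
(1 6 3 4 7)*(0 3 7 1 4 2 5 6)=(0 3 2 5 6 7 4 1)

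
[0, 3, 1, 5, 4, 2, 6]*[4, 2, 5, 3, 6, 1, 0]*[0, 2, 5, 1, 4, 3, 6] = [4, 1, 5, 2, 6, 3, 0]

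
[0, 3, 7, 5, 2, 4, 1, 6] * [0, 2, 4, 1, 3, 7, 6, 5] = [0, 1, 5, 7, 4, 3, 2, 6]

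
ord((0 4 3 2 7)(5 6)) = 10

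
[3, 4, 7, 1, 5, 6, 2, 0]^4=[5, 2, 1, 6, 7, 0, 3, 4]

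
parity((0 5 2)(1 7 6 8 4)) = even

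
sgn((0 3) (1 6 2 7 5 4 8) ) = -1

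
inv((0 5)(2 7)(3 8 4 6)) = (0 5)(2 7)(3 6 4 8)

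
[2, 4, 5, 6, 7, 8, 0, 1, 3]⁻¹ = [6, 7, 0, 8, 1, 2, 3, 4, 5]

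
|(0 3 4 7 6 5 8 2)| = 8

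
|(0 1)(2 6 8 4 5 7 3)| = 14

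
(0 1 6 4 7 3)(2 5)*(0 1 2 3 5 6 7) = (0 2 6 4)(1 7 5 3)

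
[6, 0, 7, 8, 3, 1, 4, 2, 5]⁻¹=[1, 5, 7, 4, 6, 8, 0, 2, 3]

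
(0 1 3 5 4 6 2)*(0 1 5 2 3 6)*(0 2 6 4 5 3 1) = (0 3 6 1 4 2)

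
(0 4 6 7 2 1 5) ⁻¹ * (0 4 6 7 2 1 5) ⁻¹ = (0 1 7 4 5 2 6) 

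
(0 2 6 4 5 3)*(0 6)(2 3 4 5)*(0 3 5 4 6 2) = (0 5 6 4)(2 3)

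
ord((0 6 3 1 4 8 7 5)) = 8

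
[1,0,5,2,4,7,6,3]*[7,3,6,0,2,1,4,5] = [3,7,1,6,2,5,4,0]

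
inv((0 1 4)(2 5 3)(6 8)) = (0 4 1)(2 3 5)(6 8)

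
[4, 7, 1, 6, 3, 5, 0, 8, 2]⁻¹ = [6, 2, 8, 4, 0, 5, 3, 1, 7]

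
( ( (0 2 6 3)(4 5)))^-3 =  (0 2 6 3)(4 5)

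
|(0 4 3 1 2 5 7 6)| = 8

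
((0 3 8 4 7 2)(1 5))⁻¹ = (0 2 7 4 8 3)(1 5)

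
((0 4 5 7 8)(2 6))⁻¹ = (0 8 7 5 4)(2 6)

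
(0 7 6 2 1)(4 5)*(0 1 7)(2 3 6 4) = (2 7 4 5)(3 6)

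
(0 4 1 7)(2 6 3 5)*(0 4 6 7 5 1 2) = (0 6 3 1 5)(2 7 4)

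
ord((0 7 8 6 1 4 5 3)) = 8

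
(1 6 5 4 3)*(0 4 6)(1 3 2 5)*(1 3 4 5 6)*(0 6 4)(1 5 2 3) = (0 2 4 3)(1 6)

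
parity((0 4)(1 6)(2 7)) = odd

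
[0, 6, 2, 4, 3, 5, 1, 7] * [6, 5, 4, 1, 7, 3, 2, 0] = [6, 2, 4, 7, 1, 3, 5, 0]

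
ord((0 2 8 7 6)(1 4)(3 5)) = 10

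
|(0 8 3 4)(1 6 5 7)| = 4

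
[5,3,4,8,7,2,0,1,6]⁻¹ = [6,7,5,1,2,0,8,4,3]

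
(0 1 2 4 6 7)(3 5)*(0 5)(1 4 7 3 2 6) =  (0 4 1 6 3)(2 7 5)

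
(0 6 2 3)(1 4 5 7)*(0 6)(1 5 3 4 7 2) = (1 7 5 2 4 3 6)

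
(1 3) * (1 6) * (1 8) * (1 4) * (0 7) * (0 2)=(0 7 2)(1 3 6 8 4)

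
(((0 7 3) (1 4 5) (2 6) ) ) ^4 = (0 7 3) (1 4 5) 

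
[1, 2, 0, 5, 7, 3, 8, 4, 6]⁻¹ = [2, 0, 1, 5, 7, 3, 8, 4, 6]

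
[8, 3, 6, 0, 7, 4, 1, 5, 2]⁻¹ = [3, 6, 8, 1, 5, 7, 2, 4, 0]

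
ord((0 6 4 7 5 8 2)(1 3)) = 14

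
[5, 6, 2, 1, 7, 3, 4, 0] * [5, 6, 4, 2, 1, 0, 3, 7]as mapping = [0→0, 1→3, 2→4, 3→6, 4→7, 5→2, 6→1, 7→5]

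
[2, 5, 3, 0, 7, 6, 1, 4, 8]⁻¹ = [3, 6, 0, 2, 7, 1, 5, 4, 8]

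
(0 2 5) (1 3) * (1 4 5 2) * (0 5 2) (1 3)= (0 3 4 2) 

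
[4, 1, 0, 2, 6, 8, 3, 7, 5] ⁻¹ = [2, 1, 3, 6, 0, 8, 4, 7, 5] 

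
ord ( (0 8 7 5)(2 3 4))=12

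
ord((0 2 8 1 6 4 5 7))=8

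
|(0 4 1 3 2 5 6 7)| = 8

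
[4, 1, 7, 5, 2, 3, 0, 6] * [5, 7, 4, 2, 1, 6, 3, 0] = [1, 7, 0, 6, 4, 2, 5, 3]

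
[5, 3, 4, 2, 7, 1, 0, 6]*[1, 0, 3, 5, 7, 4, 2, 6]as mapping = [0→4, 1→5, 2→7, 3→3, 4→6, 5→0, 6→1, 7→2]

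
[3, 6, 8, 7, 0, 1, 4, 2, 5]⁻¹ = [4, 5, 7, 0, 6, 8, 1, 3, 2]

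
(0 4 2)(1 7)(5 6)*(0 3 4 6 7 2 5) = (0 6)(1 2 3 4 5 7)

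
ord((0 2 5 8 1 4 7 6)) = 8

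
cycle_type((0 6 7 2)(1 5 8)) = 3.4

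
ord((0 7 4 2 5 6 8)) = 7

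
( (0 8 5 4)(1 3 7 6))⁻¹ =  (0 4 5 8)(1 6 7 3)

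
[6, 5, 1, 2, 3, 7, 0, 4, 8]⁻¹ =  [6, 2, 3, 4, 7, 1, 0, 5, 8]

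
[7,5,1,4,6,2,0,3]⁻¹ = [6,2,5,7,3,1,4,0]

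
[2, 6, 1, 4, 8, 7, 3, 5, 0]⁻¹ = [8, 2, 0, 6, 3, 7, 1, 5, 4]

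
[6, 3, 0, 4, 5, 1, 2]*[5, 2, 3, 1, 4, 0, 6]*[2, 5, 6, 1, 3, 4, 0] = [0, 5, 4, 3, 2, 6, 1]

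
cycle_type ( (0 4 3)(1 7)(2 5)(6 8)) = 2^3.3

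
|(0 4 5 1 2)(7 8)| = 10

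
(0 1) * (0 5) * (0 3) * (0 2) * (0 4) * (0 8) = (0 1 5 3 2 4 8)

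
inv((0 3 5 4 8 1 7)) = (0 7 1 8 4 5 3)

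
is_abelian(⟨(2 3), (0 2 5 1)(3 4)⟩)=no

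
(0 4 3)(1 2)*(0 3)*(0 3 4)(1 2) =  (3 4)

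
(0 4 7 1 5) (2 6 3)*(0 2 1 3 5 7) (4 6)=(0 6 5 2 4) (1 7 3) 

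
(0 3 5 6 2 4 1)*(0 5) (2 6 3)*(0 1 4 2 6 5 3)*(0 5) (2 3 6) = (0 2 3 1 6) 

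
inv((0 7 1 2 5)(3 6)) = (0 5 2 1 7)(3 6)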